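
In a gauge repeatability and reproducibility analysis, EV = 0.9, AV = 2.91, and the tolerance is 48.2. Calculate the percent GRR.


GRR = sqrt(EV^2 + AV^2) = sqrt(0.9^2 + 2.91^2) = 3.0459974
%GRR = GRR / tol * 100 = 3.0459974 / 48.2 * 100
%GRR = 6.3195

6.3195


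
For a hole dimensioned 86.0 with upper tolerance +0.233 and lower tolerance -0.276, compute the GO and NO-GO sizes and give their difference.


GO = nominal - lower_tol (smallest hole = maximum material condition)
GO = 86.0 - 0.276 = 85.724
NO-GO = nominal + upper_tol (largest hole = least material condition)
NO-GO = 86.0 + 0.233 = 86.233
spread = NO-GO - GO = 86.233 - 85.724 = 0.5090

0.5090


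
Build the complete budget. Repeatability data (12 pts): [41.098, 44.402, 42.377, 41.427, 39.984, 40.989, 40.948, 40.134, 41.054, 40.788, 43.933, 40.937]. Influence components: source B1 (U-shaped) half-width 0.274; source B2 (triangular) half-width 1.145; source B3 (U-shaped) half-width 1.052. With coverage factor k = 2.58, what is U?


mean = (41.098 + 44.402 + 42.377 + 41.427 + 39.984 + 40.989 + 40.948 + 40.134 + 41.054 + 40.788 + 43.933 + 40.937) / 12 = 41.50591667
s = sqrt(sum((x - mean)^2)/(n-1)) = 1.382672
u_A = s / sqrt(n) = 1.382672 / sqrt(12) = 0.39914303
u_B1 = 0.274 / sqrt(2) = 0.19374726
u_B2 = 1.145 / sqrt(6) = 0.46744429
u_B3 = 1.052 / sqrt(2) = 0.74387633
uc = sqrt(0.39914303^2 + 0.19374726^2 + 0.46744429^2 + 0.74387633^2) = 0.98423032
U = k * uc = 2.58 * 0.98423032
U = 2.5393

2.5393


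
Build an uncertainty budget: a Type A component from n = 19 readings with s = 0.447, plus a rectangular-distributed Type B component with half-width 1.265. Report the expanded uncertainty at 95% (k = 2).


u_A = s / sqrt(n) = 0.447 / sqrt(19) = 0.10254883
u_B = half_width / sqrt(3) = 1.265 / sqrt(3) = 0.73034809
uc = sqrt(u_A^2 + u_B^2) = sqrt(0.10254883^2 + 0.73034809^2) = 0.73751244
U = k * uc = 2 * 0.73751244
U = 1.4750

1.4750


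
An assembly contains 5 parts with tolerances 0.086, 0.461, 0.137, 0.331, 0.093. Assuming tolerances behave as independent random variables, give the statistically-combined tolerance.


RSS = sqrt(0.086^2 + 0.461^2 + 0.137^2 + 0.331^2 + 0.093^2)
= sqrt(0.356896)
= 0.5974

0.5974


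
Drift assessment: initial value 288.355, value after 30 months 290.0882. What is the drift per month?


rate = (v2 - v1) / months
= (290.0882 - 288.355) / 30
= 1.7332 / 30
= 0.0578

0.0578


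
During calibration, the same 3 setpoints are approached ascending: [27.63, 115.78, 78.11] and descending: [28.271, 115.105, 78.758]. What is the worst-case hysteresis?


|27.63 - 28.271| = 0.6410
|115.78 - 115.105| = 0.6750
|78.11 - 78.758| = 0.6480
hysteresis = max(diffs) = 0.6750

0.6750


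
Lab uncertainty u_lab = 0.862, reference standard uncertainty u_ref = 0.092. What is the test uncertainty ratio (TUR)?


TUR = u_lab / u_ref
= 0.862 / 0.092
= 9.3696

9.3696


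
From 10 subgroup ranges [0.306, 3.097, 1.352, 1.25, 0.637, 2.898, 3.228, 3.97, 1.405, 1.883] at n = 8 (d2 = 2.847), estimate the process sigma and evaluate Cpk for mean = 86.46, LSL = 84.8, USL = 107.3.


R_bar = (0.306 + 3.097 + 1.352 + 1.25 + 0.637 + 2.898 + 3.228 + 3.97 + 1.405 + 1.883) / 10 = 2.0026
sigma = R_bar / d2 = 2.0026 / 2.847 = 0.7034071
Cp = (USL - LSL)/(6*sigma) = (107.3 - 84.8)/(6*0.7034071) = 5.3312
Cpu = (107.3 - 86.46)/(3*0.7034071) = 9.8757
Cpl = (86.46 - 84.8)/(3*0.7034071) = 0.7866
Cpk = min(Cpu, Cpl) = 0.7866

0.7866


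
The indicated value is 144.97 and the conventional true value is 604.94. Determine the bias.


Systematic error = measured - true
= 144.97 - 604.94
= -459.9700

-459.9700


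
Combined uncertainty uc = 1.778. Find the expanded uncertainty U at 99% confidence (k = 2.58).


U = k * uc
U = 2.58 * 1.778
U = 4.5872

4.5872


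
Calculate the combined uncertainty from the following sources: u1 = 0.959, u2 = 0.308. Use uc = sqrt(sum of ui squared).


uc = sqrt(0.959^2 + 0.308^2)
uc = sqrt(1.014545)
uc = 1.0072

1.0072


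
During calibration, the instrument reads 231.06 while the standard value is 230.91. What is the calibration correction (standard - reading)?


Correction = standard - reading
= 230.91 - 231.06
= -0.1500

-0.1500


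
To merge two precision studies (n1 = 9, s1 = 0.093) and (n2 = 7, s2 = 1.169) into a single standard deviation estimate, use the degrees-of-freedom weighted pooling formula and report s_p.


s_p = sqrt(((n1-1)*s1^2 + (n2-1)*s2^2) / (n1+n2-2))
numerator = (9-1)*0.093^2 + (7-1)*1.169^2 = 0.069192 + 8.199366 = 8.268558
denominator = 9 + 7 - 2 = 14
s_p^2 = 8.268558 / 14 = 0.59061129
s_p = sqrt(0.59061129) = 0.7685

0.7685


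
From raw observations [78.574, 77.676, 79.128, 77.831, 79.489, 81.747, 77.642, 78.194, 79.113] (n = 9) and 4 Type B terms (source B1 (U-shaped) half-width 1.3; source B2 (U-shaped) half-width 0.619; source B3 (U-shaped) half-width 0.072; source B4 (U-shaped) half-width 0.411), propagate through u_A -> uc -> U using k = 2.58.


mean = (78.574 + 77.676 + 79.128 + 77.831 + 79.489 + 81.747 + 77.642 + 78.194 + 79.113) / 9 = 78.82155556
s = sqrt(sum((x - mean)^2)/(n-1)) = 1.2904706
u_A = s / sqrt(n) = 1.2904706 / sqrt(9) = 0.43015687
u_B1 = 1.3 / sqrt(2) = 0.91923882
u_B2 = 0.619 / sqrt(2) = 0.4376991
u_B3 = 0.072 / sqrt(2) = 0.050911688
u_B4 = 0.411 / sqrt(2) = 0.29062089
uc = sqrt(0.43015687^2 + 0.91923882^2 + 0.4376991^2 + 0.050911688^2 + 0.29062089^2) = 1.1439703
U = k * uc = 2.58 * 1.1439703
U = 2.9514

2.9514


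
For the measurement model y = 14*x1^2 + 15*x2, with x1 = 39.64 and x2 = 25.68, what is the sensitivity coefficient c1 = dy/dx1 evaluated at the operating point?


y = 14*x1^2 + 15*x2
dy/dx1 = 2*14*x1
Evaluate at x1 = 39.64: c1 = 28 * 39.64
c1 = 1109.9200

1109.9200


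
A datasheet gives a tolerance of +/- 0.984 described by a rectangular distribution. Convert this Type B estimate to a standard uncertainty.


u_B = half_width / sqrt(3)
u_B = 0.984 / 1.7320508
u_B = 0.5681

0.5681


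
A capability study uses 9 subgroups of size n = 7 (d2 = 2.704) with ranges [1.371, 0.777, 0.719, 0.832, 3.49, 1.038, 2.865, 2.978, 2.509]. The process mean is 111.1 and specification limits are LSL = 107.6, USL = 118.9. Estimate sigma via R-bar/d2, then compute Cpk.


R_bar = (1.371 + 0.777 + 0.719 + 0.832 + 3.49 + 1.038 + 2.865 + 2.978 + 2.509) / 9 = 1.8421111
sigma = R_bar / d2 = 1.8421111 / 2.704 = 0.68125411
Cp = (USL - LSL)/(6*sigma) = (118.9 - 107.6)/(6*0.68125411) = 2.7645
Cpu = (118.9 - 111.1)/(3*0.68125411) = 3.8165
Cpl = (111.1 - 107.6)/(3*0.68125411) = 1.7125
Cpk = min(Cpu, Cpl) = 1.7125

1.7125


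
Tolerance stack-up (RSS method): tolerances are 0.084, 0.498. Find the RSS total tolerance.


RSS = sqrt(0.084^2 + 0.498^2)
= sqrt(0.25506)
= 0.5050

0.5050


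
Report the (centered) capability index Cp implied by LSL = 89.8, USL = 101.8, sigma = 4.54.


Cp = (USL - LSL) / (6 * sigma)
= (101.8 - 89.8) / (6 * 4.54)
= 12.0000 / 27.2400
= 0.4405

0.4405


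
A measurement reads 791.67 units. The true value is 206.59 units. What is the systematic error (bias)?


Systematic error = measured - true
= 791.67 - 206.59
= 585.0800

585.0800


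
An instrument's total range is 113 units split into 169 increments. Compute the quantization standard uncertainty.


resolution = range / divisions
resolution = 113 / 169 = 0.66863905
u_res = resolution / (2*sqrt(3))
u_res = 0.66863905 / 3.4641016
u_res = 0.1930

0.1930


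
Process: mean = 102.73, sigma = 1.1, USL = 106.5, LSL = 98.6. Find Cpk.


Cpu = (USL - mean) / (3*sigma) = (106.5 - 102.73) / (3*1.1) = 1.1424
Cpl = (mean - LSL) / (3*sigma) = (102.73 - 98.6) / (3*1.1) = 1.2515
Cpk = min(Cpu, Cpl) = 1.1424

1.1424


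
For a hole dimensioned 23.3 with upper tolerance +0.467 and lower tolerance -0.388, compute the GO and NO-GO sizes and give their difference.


GO = nominal - lower_tol (smallest hole = maximum material condition)
GO = 23.3 - 0.388 = 22.912
NO-GO = nominal + upper_tol (largest hole = least material condition)
NO-GO = 23.3 + 0.467 = 23.767
spread = NO-GO - GO = 23.767 - 22.912 = 0.8550

0.8550


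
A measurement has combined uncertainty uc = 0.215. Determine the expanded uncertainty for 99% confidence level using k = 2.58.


U = k * uc
U = 2.58 * 0.215
U = 0.5547

0.5547


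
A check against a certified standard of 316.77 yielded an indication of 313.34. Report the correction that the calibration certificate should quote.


Correction = standard - reading
= 316.77 - 313.34
= 3.4300

3.4300


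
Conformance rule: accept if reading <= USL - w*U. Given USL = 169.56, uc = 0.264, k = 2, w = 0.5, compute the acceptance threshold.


U = k * uc = 2 * 0.264 = 0.528
guard band g = w * U = 0.5 * 0.528 = 0.264
AL = USL - g = 169.56 - 0.264
AL = 169.2960

169.2960


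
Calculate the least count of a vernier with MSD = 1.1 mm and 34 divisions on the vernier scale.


LC = MSD / n_div
= 1.1 / 34
= 0.0324

0.0324


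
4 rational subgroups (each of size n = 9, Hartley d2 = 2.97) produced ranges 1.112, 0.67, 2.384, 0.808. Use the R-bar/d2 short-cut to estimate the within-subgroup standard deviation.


R_bar = (1.112 + 0.67 + 2.384 + 0.808) / 4
R_bar = 4.974 / 4 = 1.2435
sigma_hat = R_bar / d2 = 1.2435 / 2.97 = 0.4187

0.4187


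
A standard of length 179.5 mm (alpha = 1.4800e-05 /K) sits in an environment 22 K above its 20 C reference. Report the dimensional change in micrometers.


dL = L * alpha * dT
= 179.5 * 1.4800e-05 * 22
= 0.0584452 mm
dL_um = 0.0584452 * 1000 = 58.4452 um

58.4452


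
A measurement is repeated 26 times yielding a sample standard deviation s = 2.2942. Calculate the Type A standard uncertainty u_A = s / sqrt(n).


u_A = s / sqrt(n)
u_A = 2.2942 / sqrt(26)
u_A = 2.2942 / 5.0990195
u_A = 0.4499

0.4499


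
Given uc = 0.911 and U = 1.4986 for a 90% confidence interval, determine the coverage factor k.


k = U / uc
k = 1.4986 / 0.911
k = 1.645

1.645


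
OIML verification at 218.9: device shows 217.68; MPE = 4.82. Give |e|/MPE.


e = indication - reference = 217.68 - 218.9 = -1.2200
|e| = 1.2200
ratio = |e| / MPE = 1.2200 / 4.82
ratio = 0.2531

0.2531


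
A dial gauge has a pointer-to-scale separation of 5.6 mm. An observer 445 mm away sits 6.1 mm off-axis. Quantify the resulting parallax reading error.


error = h * offset / d
= 5.6 * 6.1 / 445
= 0.0768

0.0768


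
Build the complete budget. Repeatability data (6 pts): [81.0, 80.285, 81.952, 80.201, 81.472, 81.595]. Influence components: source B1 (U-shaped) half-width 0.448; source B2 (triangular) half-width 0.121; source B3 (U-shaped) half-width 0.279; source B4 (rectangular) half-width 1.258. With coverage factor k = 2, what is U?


mean = (81.0 + 80.285 + 81.952 + 80.201 + 81.472 + 81.595) / 6 = 81.08416667
s = sqrt(sum((x - mean)^2)/(n-1)) = 0.7197548
u_A = s / sqrt(n) = 0.7197548 / sqrt(6) = 0.29383867
u_B1 = 0.448 / sqrt(2) = 0.31678384
u_B2 = 0.121 / sqrt(6) = 0.049398043
u_B3 = 0.279 / sqrt(2) = 0.19728279
u_B4 = 1.258 / sqrt(3) = 0.72630664
uc = sqrt(0.29383867^2 + 0.31678384^2 + 0.049398043^2 + 0.19728279^2 + 0.72630664^2) = 0.86923827
U = k * uc = 2 * 0.86923827
U = 1.7385

1.7385


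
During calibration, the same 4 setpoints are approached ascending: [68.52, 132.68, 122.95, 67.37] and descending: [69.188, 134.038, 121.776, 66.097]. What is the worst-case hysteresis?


|68.52 - 69.188| = 0.6680
|132.68 - 134.038| = 1.3580
|122.95 - 121.776| = 1.1740
|67.37 - 66.097| = 1.2730
hysteresis = max(diffs) = 1.3580

1.3580


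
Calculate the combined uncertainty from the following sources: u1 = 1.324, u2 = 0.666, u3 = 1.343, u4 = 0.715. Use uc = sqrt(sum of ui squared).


uc = sqrt(1.324^2 + 0.666^2 + 1.343^2 + 0.715^2)
uc = sqrt(4.511406)
uc = 2.1240

2.1240


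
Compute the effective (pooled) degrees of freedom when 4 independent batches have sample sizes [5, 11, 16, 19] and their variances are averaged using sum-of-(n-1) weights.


nu = sum_i (n_i - 1)
nu = ((5 - 1) + (11 - 1) + (16 - 1) + (19 - 1))
nu = 4 + 10 + 15 + 18
nu = 47

47


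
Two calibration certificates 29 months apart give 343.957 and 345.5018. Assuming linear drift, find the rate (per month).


rate = (v2 - v1) / months
= (345.5018 - 343.957) / 29
= 1.5448 / 29
= 0.0533

0.0533


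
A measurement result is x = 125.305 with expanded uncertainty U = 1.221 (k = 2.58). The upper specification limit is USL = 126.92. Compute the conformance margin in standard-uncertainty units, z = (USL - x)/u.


u = U / k = 1.221 / 2.58 = 0.47325581
margin = |USL - x| = |126.92 - 125.305| = 1.615
z = margin / u = 1.615 / 0.47325581
z = 3.4125

3.4125


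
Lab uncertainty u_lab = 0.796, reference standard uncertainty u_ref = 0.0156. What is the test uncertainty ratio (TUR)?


TUR = u_lab / u_ref
= 0.796 / 0.0156
= 51.0256

51.0256


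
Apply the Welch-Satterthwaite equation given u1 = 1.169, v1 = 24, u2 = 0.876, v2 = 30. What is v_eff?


uc = sqrt(u1^2 + u2^2) = sqrt(1.169^2 + 0.876^2) = 1.4608001
v_eff = uc^4 / (u1^4/v1 + u2^4/v2)
= 1.4608001^4 / (1.169^4/24 + 0.876^4/30)
= 4.5536868 / 0.097440904
v_eff = 46.7328

46.7328


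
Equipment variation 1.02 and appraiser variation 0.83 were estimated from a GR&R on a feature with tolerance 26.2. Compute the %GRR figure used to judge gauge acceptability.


GRR = sqrt(EV^2 + AV^2) = sqrt(1.02^2 + 0.83^2) = 1.3150285
%GRR = GRR / tol * 100 = 1.3150285 / 26.2 * 100
%GRR = 5.0192

5.0192


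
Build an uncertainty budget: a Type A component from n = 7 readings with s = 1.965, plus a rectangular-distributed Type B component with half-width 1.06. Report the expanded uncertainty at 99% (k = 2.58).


u_A = s / sqrt(n) = 1.965 / sqrt(7) = 0.74270019
u_B = half_width / sqrt(3) = 1.06 / sqrt(3) = 0.61199129
uc = sqrt(u_A^2 + u_B^2) = sqrt(0.74270019^2 + 0.61199129^2) = 0.96236007
U = k * uc = 2.58 * 0.96236007
U = 2.4829

2.4829


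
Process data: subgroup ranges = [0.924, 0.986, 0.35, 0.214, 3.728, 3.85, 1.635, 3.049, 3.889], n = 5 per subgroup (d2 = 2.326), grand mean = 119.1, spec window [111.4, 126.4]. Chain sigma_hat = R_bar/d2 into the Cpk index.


R_bar = (0.924 + 0.986 + 0.35 + 0.214 + 3.728 + 3.85 + 1.635 + 3.049 + 3.889) / 9 = 2.0694444
sigma = R_bar / d2 = 2.0694444 / 2.326 = 0.88970095
Cp = (USL - LSL)/(6*sigma) = (126.4 - 111.4)/(6*0.88970095) = 2.8099
Cpu = (126.4 - 119.1)/(3*0.88970095) = 2.7350
Cpl = (119.1 - 111.4)/(3*0.88970095) = 2.8849
Cpk = min(Cpu, Cpl) = 2.7350

2.7350


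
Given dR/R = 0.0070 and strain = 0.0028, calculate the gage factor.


GF = (dR/R) / epsilon
= 0.0070 / 0.0028
= 2.5000

2.5000


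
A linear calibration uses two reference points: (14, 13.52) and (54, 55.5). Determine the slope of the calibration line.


slope = (y2 - y1) / (x2 - x1)
= (55.5 - 13.52) / (54 - 14)
= 41.9800 / 40
= 1.0495

1.0495


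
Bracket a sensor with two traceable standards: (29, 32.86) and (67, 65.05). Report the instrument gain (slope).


slope = (y2 - y1) / (x2 - x1)
= (65.05 - 32.86) / (67 - 29)
= 32.1900 / 38
= 0.8471

0.8471


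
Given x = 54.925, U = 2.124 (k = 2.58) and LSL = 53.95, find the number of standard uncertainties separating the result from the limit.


u = U / k = 2.124 / 2.58 = 0.82325581
margin = |LSL - x| = |53.95 - 54.925| = 0.975
z = margin / u = 0.975 / 0.82325581
z = 1.1843

1.1843


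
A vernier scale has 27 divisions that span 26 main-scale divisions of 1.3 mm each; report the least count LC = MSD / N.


LC = MSD / n_div
= 1.3 / 27
= 0.0481

0.0481


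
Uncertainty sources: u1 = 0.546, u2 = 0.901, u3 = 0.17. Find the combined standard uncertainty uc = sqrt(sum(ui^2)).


uc = sqrt(0.546^2 + 0.901^2 + 0.17^2)
uc = sqrt(1.138817)
uc = 1.0672

1.0672


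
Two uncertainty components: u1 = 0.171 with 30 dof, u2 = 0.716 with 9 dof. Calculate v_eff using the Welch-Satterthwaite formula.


uc = sqrt(u1^2 + u2^2) = sqrt(0.171^2 + 0.716^2) = 0.73613654
v_eff = uc^4 / (u1^4/v1 + u2^4/v2)
= 0.73613654^4 / (0.171^4/30 + 0.716^4/9)
= 0.29365236 / 0.029230298
v_eff = 10.0462

10.0462


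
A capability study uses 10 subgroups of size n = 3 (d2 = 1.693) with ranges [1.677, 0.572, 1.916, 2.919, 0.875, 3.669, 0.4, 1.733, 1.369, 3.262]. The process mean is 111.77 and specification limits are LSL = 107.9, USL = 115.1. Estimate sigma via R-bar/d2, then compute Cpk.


R_bar = (1.677 + 0.572 + 1.916 + 2.919 + 0.875 + 3.669 + 0.4 + 1.733 + 1.369 + 3.262) / 10 = 1.8392
sigma = R_bar / d2 = 1.8392 / 1.693 = 1.0863556
Cp = (USL - LSL)/(6*sigma) = (115.1 - 107.9)/(6*1.0863556) = 1.1046
Cpu = (115.1 - 111.77)/(3*1.0863556) = 1.0218
Cpl = (111.77 - 107.9)/(3*1.0863556) = 1.1875
Cpk = min(Cpu, Cpl) = 1.0218

1.0218


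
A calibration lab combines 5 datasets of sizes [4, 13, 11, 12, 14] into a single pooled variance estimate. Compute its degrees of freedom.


nu = sum_i (n_i - 1)
nu = ((4 - 1) + (13 - 1) + (11 - 1) + (12 - 1) + (14 - 1))
nu = 3 + 12 + 10 + 11 + 13
nu = 49

49


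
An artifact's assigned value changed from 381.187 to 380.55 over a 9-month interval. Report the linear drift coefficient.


rate = (v2 - v1) / months
= (380.55 - 381.187) / 9
= -0.6370 / 9
= -0.0708

-0.0708


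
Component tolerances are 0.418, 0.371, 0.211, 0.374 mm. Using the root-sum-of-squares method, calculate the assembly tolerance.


RSS = sqrt(0.418^2 + 0.371^2 + 0.211^2 + 0.374^2)
= sqrt(0.496762)
= 0.7048

0.7048


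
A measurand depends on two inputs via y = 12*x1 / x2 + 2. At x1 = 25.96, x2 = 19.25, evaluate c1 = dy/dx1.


y = 12*x1 / x2 + 2
dy/dx1 = 12/x2
Evaluate at x2 = 19.25: c1 = 12 / 19.25
c1 = 0.6234

0.6234


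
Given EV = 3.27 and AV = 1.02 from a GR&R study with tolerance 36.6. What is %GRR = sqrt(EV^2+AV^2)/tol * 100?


GRR = sqrt(EV^2 + AV^2) = sqrt(3.27^2 + 1.02^2) = 3.4253905
%GRR = GRR / tol * 100 = 3.4253905 / 36.6 * 100
%GRR = 9.3590

9.3590


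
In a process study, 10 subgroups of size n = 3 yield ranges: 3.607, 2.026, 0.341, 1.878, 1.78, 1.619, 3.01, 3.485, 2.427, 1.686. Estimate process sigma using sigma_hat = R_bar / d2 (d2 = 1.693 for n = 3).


R_bar = (3.607 + 2.026 + 0.341 + 1.878 + 1.78 + 1.619 + 3.01 + 3.485 + 2.427 + 1.686) / 10
R_bar = 21.859 / 10 = 2.1859
sigma_hat = R_bar / d2 = 2.1859 / 1.693 = 1.2911

1.2911


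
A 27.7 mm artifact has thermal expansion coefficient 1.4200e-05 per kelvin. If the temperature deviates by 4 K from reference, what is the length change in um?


dL = L * alpha * dT
= 27.7 * 1.4200e-05 * 4
= 0.0015734 mm
dL_um = 0.0015734 * 1000 = 1.5734 um

1.5734


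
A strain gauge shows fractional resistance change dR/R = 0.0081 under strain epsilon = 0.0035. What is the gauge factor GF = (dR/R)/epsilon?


GF = (dR/R) / epsilon
= 0.0081 / 0.0035
= 2.3143

2.3143


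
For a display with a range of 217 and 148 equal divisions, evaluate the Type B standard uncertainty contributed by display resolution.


resolution = range / divisions
resolution = 217 / 148 = 1.4662162
u_res = resolution / (2*sqrt(3))
u_res = 1.4662162 / 3.4641016
u_res = 0.4233

0.4233


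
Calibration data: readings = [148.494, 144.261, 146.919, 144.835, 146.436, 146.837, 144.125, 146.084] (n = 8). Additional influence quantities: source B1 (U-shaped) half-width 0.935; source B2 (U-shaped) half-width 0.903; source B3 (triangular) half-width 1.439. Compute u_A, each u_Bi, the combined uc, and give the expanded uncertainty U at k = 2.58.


mean = (148.494 + 144.261 + 146.919 + 144.835 + 146.436 + 146.837 + 144.125 + 146.084) / 8 = 145.998875
s = sqrt(sum((x - mean)^2)/(n-1)) = 1.5051948
u_A = s / sqrt(n) = 1.5051948 / sqrt(8) = 0.53216673
u_B1 = 0.935 / sqrt(2) = 0.66114484
u_B2 = 0.903 / sqrt(2) = 0.63851742
u_B3 = 1.439 / sqrt(6) = 0.58746929
uc = sqrt(0.53216673^2 + 0.66114484^2 + 0.63851742^2 + 0.58746929^2) = 1.2137292
U = k * uc = 2.58 * 1.2137292
U = 3.1314

3.1314


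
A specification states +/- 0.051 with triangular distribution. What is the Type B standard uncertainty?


u_B = half_width / sqrt(6)
u_B = 0.051 / 2.4494897
u_B = 0.0208

0.0208


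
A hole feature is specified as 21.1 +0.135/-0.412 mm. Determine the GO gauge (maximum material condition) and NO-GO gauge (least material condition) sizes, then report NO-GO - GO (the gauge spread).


GO = nominal - lower_tol (smallest hole = maximum material condition)
GO = 21.1 - 0.412 = 20.688
NO-GO = nominal + upper_tol (largest hole = least material condition)
NO-GO = 21.1 + 0.135 = 21.235
spread = NO-GO - GO = 21.235 - 20.688 = 0.5470

0.5470


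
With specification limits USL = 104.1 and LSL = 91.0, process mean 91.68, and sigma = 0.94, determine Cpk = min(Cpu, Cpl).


Cpu = (USL - mean) / (3*sigma) = (104.1 - 91.68) / (3*0.94) = 4.4043
Cpl = (mean - LSL) / (3*sigma) = (91.68 - 91.0) / (3*0.94) = 0.2411
Cpk = min(Cpu, Cpl) = 0.2411

0.2411


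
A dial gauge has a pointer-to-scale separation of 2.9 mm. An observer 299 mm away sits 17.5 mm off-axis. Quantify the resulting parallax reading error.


error = h * offset / d
= 2.9 * 17.5 / 299
= 0.1697

0.1697


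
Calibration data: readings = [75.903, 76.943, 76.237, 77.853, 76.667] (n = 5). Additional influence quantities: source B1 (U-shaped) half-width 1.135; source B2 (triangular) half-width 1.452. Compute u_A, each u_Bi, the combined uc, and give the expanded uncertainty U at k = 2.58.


mean = (75.903 + 76.943 + 76.237 + 77.853 + 76.667) / 5 = 76.7206
s = sqrt(sum((x - mean)^2)/(n-1)) = 0.74783073
u_A = s / sqrt(n) = 0.74783073 / sqrt(5) = 0.33444007
u_B1 = 1.135 / sqrt(2) = 0.8025662
u_B2 = 1.452 / sqrt(6) = 0.59277652
uc = sqrt(0.33444007^2 + 0.8025662^2 + 0.59277652^2) = 1.0523054
U = k * uc = 2.58 * 1.0523054
U = 2.7149

2.7149


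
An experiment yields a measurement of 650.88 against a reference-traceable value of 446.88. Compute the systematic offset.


Systematic error = measured - true
= 650.88 - 446.88
= 204.0000

204.0000


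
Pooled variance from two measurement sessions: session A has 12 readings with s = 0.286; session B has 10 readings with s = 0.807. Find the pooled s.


s_p = sqrt(((n1-1)*s1^2 + (n2-1)*s2^2) / (n1+n2-2))
numerator = (12-1)*0.286^2 + (10-1)*0.807^2 = 0.899756 + 5.861241 = 6.760997
denominator = 12 + 10 - 2 = 20
s_p^2 = 6.760997 / 20 = 0.33804985
s_p = sqrt(0.33804985) = 0.5814

0.5814


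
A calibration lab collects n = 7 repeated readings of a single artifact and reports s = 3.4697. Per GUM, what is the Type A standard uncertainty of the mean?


u_A = s / sqrt(n)
u_A = 3.4697 / sqrt(7)
u_A = 3.4697 / 2.6457513
u_A = 1.3114

1.3114


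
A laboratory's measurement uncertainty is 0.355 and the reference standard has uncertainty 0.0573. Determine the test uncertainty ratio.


TUR = u_lab / u_ref
= 0.355 / 0.0573
= 6.1955

6.1955


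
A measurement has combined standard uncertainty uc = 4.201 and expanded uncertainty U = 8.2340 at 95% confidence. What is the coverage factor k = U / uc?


k = U / uc
k = 8.2340 / 4.201
k = 1.96

1.96


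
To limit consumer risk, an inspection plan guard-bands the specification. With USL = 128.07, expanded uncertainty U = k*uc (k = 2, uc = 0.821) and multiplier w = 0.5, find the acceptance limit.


U = k * uc = 2 * 0.821 = 1.642
guard band g = w * U = 0.5 * 1.642 = 0.821
AL = USL - g = 128.07 - 0.821
AL = 127.2490

127.2490


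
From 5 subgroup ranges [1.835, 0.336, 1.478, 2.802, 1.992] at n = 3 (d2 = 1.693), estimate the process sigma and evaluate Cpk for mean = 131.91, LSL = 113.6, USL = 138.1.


R_bar = (1.835 + 0.336 + 1.478 + 2.802 + 1.992) / 5 = 1.6886
sigma = R_bar / d2 = 1.6886 / 1.693 = 0.99740106
Cp = (USL - LSL)/(6*sigma) = (138.1 - 113.6)/(6*0.99740106) = 4.0940
Cpu = (138.1 - 131.91)/(3*0.99740106) = 2.0687
Cpl = (131.91 - 113.6)/(3*0.99740106) = 6.1192
Cpk = min(Cpu, Cpl) = 2.0687

2.0687


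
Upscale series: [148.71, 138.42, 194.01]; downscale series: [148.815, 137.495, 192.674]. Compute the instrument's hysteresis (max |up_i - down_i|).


|148.71 - 148.815| = 0.1050
|138.42 - 137.495| = 0.9250
|194.01 - 192.674| = 1.3360
hysteresis = max(diffs) = 1.3360

1.3360


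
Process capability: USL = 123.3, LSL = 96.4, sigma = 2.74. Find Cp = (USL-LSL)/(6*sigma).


Cp = (USL - LSL) / (6 * sigma)
= (123.3 - 96.4) / (6 * 2.74)
= 26.9000 / 16.4400
= 1.6363

1.6363


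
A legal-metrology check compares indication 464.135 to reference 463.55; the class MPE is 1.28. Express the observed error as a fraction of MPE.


e = indication - reference = 464.135 - 463.55 = 0.5850
|e| = 0.5850
ratio = |e| / MPE = 0.5850 / 1.28
ratio = 0.4570

0.4570


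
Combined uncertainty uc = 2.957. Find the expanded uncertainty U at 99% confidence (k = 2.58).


U = k * uc
U = 2.58 * 2.957
U = 7.6291

7.6291


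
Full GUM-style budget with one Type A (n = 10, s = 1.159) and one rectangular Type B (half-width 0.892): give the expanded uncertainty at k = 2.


u_A = s / sqrt(n) = 1.159 / sqrt(10) = 0.36650798
u_B = half_width / sqrt(3) = 0.892 / sqrt(3) = 0.51499644
uc = sqrt(u_A^2 + u_B^2) = sqrt(0.36650798^2 + 0.51499644^2) = 0.63209923
U = k * uc = 2 * 0.63209923
U = 1.2642

1.2642


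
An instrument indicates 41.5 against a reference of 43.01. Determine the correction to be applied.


Correction = standard - reading
= 43.01 - 41.5
= 1.5100

1.5100


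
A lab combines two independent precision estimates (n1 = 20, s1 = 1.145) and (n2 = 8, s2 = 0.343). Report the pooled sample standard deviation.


s_p = sqrt(((n1-1)*s1^2 + (n2-1)*s2^2) / (n1+n2-2))
numerator = (20-1)*1.145^2 + (8-1)*0.343^2 = 24.909475 + 0.823543 = 25.733018
denominator = 20 + 8 - 2 = 26
s_p^2 = 25.733018 / 26 = 0.98973146
s_p = sqrt(0.98973146) = 0.9949

0.9949


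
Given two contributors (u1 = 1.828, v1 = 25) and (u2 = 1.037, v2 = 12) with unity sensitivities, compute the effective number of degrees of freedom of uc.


uc = sqrt(u1^2 + u2^2) = sqrt(1.828^2 + 1.037^2) = 2.1016548
v_eff = uc^4 / (u1^4/v1 + u2^4/v2)
= 2.1016548^4 / (1.828^4/25 + 1.037^4/12)
= 19.509473 / 0.54301555
v_eff = 35.9280

35.9280


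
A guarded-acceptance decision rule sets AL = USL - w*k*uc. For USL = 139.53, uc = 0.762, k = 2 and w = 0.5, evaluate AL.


U = k * uc = 2 * 0.762 = 1.524
guard band g = w * U = 0.5 * 1.524 = 0.762
AL = USL - g = 139.53 - 0.762
AL = 138.7680

138.7680


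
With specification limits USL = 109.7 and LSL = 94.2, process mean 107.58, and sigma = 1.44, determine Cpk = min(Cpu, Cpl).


Cpu = (USL - mean) / (3*sigma) = (109.7 - 107.58) / (3*1.44) = 0.4907
Cpl = (mean - LSL) / (3*sigma) = (107.58 - 94.2) / (3*1.44) = 3.0972
Cpk = min(Cpu, Cpl) = 0.4907

0.4907


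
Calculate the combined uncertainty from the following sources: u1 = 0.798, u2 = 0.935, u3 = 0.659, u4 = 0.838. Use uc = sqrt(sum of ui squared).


uc = sqrt(0.798^2 + 0.935^2 + 0.659^2 + 0.838^2)
uc = sqrt(2.647554)
uc = 1.6271

1.6271


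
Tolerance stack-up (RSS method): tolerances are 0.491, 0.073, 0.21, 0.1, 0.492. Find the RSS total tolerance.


RSS = sqrt(0.491^2 + 0.073^2 + 0.21^2 + 0.1^2 + 0.492^2)
= sqrt(0.542574)
= 0.7366

0.7366


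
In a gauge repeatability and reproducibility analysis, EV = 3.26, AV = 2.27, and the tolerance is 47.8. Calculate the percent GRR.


GRR = sqrt(EV^2 + AV^2) = sqrt(3.26^2 + 2.27^2) = 3.9724677
%GRR = GRR / tol * 100 = 3.9724677 / 47.8 * 100
%GRR = 8.3106

8.3106


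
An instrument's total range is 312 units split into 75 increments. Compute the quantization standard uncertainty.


resolution = range / divisions
resolution = 312 / 75 = 4.16
u_res = resolution / (2*sqrt(3))
u_res = 4.16 / 3.4641016
u_res = 1.2009

1.2009


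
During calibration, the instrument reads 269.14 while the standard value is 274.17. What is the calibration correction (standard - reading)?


Correction = standard - reading
= 274.17 - 269.14
= 5.0300

5.0300


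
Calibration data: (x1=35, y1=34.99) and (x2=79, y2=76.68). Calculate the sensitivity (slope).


slope = (y2 - y1) / (x2 - x1)
= (76.68 - 34.99) / (79 - 35)
= 41.6900 / 44
= 0.9475

0.9475


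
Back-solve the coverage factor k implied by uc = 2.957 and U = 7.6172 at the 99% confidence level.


k = U / uc
k = 7.6172 / 2.957
k = 2.576

2.576


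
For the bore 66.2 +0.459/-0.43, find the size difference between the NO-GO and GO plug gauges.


GO = nominal - lower_tol (smallest hole = maximum material condition)
GO = 66.2 - 0.43 = 65.77
NO-GO = nominal + upper_tol (largest hole = least material condition)
NO-GO = 66.2 + 0.459 = 66.659
spread = NO-GO - GO = 66.659 - 65.77 = 0.8890

0.8890


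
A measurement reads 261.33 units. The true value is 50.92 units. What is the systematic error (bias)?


Systematic error = measured - true
= 261.33 - 50.92
= 210.4100

210.4100


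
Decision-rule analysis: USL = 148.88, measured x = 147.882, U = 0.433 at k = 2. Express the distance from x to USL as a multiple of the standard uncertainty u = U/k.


u = U / k = 0.433 / 2 = 0.2165
margin = |USL - x| = |148.88 - 147.882| = 0.998
z = margin / u = 0.998 / 0.2165
z = 4.6097

4.6097


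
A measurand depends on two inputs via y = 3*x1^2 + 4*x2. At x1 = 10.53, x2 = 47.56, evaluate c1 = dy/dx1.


y = 3*x1^2 + 4*x2
dy/dx1 = 2*3*x1
Evaluate at x1 = 10.53: c1 = 6 * 10.53
c1 = 63.1800

63.1800


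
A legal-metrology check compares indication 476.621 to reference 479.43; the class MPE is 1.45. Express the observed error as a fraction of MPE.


e = indication - reference = 476.621 - 479.43 = -2.8090
|e| = 2.8090
ratio = |e| / MPE = 2.8090 / 1.45
ratio = 1.9372

1.9372


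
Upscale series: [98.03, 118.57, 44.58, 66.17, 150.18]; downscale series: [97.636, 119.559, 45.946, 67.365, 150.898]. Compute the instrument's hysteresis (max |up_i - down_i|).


|98.03 - 97.636| = 0.3940
|118.57 - 119.559| = 0.9890
|44.58 - 45.946| = 1.3660
|66.17 - 67.365| = 1.1950
|150.18 - 150.898| = 0.7180
hysteresis = max(diffs) = 1.3660

1.3660


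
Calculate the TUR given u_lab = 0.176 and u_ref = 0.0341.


TUR = u_lab / u_ref
= 0.176 / 0.0341
= 5.1613

5.1613


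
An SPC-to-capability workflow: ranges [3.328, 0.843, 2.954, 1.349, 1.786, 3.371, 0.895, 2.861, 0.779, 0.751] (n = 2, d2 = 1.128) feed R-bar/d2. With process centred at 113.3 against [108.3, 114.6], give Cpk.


R_bar = (3.328 + 0.843 + 2.954 + 1.349 + 1.786 + 3.371 + 0.895 + 2.861 + 0.779 + 0.751) / 10 = 1.8917
sigma = R_bar / d2 = 1.8917 / 1.128 = 1.677039
Cp = (USL - LSL)/(6*sigma) = (114.6 - 108.3)/(6*1.677039) = 0.6261
Cpu = (114.6 - 113.3)/(3*1.677039) = 0.2584
Cpl = (113.3 - 108.3)/(3*1.677039) = 0.9938
Cpk = min(Cpu, Cpl) = 0.2584

0.2584


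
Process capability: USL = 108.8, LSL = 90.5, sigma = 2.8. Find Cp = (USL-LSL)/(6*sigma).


Cp = (USL - LSL) / (6 * sigma)
= (108.8 - 90.5) / (6 * 2.8)
= 18.3000 / 16.8000
= 1.0893

1.0893


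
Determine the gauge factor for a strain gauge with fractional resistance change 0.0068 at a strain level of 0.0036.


GF = (dR/R) / epsilon
= 0.0068 / 0.0036
= 1.8889

1.8889


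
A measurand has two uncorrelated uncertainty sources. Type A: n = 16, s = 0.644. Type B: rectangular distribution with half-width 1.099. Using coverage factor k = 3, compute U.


u_A = s / sqrt(n) = 0.644 / sqrt(16) = 0.161
u_B = half_width / sqrt(3) = 1.099 / sqrt(3) = 0.63450795
uc = sqrt(u_A^2 + u_B^2) = sqrt(0.161^2 + 0.63450795^2) = 0.65461541
U = k * uc = 3 * 0.65461541
U = 1.9638

1.9638


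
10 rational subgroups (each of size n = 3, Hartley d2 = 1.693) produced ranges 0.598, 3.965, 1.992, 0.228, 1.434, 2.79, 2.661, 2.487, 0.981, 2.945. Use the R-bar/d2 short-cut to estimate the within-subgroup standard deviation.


R_bar = (0.598 + 3.965 + 1.992 + 0.228 + 1.434 + 2.79 + 2.661 + 2.487 + 0.981 + 2.945) / 10
R_bar = 20.081 / 10 = 2.0081
sigma_hat = R_bar / d2 = 2.0081 / 1.693 = 1.1861

1.1861


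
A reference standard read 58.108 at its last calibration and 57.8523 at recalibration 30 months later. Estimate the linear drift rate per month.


rate = (v2 - v1) / months
= (57.8523 - 58.108) / 30
= -0.2557 / 30
= -0.0085

-0.0085


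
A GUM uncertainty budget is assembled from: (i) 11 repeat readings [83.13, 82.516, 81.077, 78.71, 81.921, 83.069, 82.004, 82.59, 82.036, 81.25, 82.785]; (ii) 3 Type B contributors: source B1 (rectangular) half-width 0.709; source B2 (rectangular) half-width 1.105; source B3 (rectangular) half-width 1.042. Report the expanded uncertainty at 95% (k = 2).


mean = (83.13 + 82.516 + 81.077 + 78.71 + 81.921 + 83.069 + 82.004 + 82.59 + 82.036 + 81.25 + 82.785) / 11 = 81.91709091
s = sqrt(sum((x - mean)^2)/(n-1)) = 1.2578041
u_A = s / sqrt(n) = 1.2578041 / sqrt(11) = 0.37924221
u_B1 = 0.709 / sqrt(3) = 0.40934134
u_B2 = 1.105 / sqrt(3) = 0.63797205
u_B3 = 1.042 / sqrt(3) = 0.60159898
uc = sqrt(0.37924221^2 + 0.40934134^2 + 0.63797205^2 + 0.60159898^2) = 1.0393819
U = k * uc = 2 * 1.0393819
U = 2.0788

2.0788


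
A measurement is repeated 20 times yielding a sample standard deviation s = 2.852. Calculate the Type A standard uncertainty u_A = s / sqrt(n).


u_A = s / sqrt(n)
u_A = 2.852 / sqrt(20)
u_A = 2.852 / 4.472136
u_A = 0.6377

0.6377


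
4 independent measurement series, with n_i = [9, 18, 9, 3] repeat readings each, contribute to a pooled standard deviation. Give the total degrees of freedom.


nu = sum_i (n_i - 1)
nu = ((9 - 1) + (18 - 1) + (9 - 1) + (3 - 1))
nu = 8 + 17 + 8 + 2
nu = 35

35


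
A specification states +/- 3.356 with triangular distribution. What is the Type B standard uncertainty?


u_B = half_width / sqrt(6)
u_B = 3.356 / 2.4494897
u_B = 1.3701

1.3701


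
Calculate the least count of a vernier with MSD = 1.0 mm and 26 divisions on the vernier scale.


LC = MSD / n_div
= 1.0 / 26
= 0.0385

0.0385


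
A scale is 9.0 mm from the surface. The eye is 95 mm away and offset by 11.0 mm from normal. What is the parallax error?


error = h * offset / d
= 9.0 * 11.0 / 95
= 1.0421

1.0421


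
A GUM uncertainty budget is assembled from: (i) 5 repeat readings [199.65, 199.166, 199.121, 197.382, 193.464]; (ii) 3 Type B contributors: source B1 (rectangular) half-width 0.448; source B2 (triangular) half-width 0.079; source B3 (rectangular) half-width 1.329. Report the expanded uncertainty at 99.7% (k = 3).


mean = (199.65 + 199.166 + 199.121 + 197.382 + 193.464) / 5 = 197.7566
s = sqrt(sum((x - mean)^2)/(n-1)) = 2.549495
u_A = s / sqrt(n) = 2.549495 / sqrt(5) = 1.1401688
u_B1 = 0.448 / sqrt(3) = 0.25865292
u_B2 = 0.079 / sqrt(6) = 0.032251615
u_B3 = 1.329 / sqrt(3) = 0.76729851
uc = sqrt(1.1401688^2 + 0.25865292^2 + 0.032251615^2 + 0.76729851^2) = 1.3988114
U = k * uc = 3 * 1.3988114
U = 4.1964

4.1964


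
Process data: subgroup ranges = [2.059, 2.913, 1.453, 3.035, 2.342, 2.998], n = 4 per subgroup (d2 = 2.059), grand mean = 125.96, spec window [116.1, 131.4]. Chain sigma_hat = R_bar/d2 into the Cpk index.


R_bar = (2.059 + 2.913 + 1.453 + 3.035 + 2.342 + 2.998) / 6 = 2.4666667
sigma = R_bar / d2 = 2.4666667 / 2.059 = 1.1979926
Cp = (USL - LSL)/(6*sigma) = (131.4 - 116.1)/(6*1.1979926) = 2.1286
Cpu = (131.4 - 125.96)/(3*1.1979926) = 1.5136
Cpl = (125.96 - 116.1)/(3*1.1979926) = 2.7435
Cpk = min(Cpu, Cpl) = 1.5136

1.5136


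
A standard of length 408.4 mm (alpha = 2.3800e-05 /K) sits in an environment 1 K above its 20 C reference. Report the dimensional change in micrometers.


dL = L * alpha * dT
= 408.4 * 2.3800e-05 * 1
= 0.0097199 mm
dL_um = 0.0097199 * 1000 = 9.7199 um

9.7199


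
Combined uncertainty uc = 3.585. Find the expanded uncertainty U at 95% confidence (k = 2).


U = k * uc
U = 2 * 3.585
U = 7.1700

7.1700


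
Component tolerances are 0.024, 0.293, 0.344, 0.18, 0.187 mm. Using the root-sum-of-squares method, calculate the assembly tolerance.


RSS = sqrt(0.024^2 + 0.293^2 + 0.344^2 + 0.18^2 + 0.187^2)
= sqrt(0.27213)
= 0.5217

0.5217


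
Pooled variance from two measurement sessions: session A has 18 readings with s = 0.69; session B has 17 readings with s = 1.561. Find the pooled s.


s_p = sqrt(((n1-1)*s1^2 + (n2-1)*s2^2) / (n1+n2-2))
numerator = (18-1)*0.69^2 + (17-1)*1.561^2 = 8.0937 + 38.987536 = 47.081236
denominator = 18 + 17 - 2 = 33
s_p^2 = 47.081236 / 33 = 1.4267041
s_p = sqrt(1.4267041) = 1.1944

1.1944


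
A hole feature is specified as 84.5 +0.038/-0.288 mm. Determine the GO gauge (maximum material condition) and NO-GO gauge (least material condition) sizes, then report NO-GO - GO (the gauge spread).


GO = nominal - lower_tol (smallest hole = maximum material condition)
GO = 84.5 - 0.288 = 84.212
NO-GO = nominal + upper_tol (largest hole = least material condition)
NO-GO = 84.5 + 0.038 = 84.538
spread = NO-GO - GO = 84.538 - 84.212 = 0.3260

0.3260


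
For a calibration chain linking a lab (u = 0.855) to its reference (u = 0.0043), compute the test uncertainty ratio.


TUR = u_lab / u_ref
= 0.855 / 0.0043
= 198.8372

198.8372


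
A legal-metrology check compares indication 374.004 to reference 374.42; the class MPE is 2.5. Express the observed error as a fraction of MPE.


e = indication - reference = 374.004 - 374.42 = -0.4160
|e| = 0.4160
ratio = |e| / MPE = 0.4160 / 2.5
ratio = 0.1664

0.1664


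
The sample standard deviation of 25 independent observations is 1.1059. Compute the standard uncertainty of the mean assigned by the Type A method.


u_A = s / sqrt(n)
u_A = 1.1059 / sqrt(25)
u_A = 1.1059 / 5
u_A = 0.2212

0.2212


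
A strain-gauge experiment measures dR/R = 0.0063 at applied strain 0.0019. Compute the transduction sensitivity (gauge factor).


GF = (dR/R) / epsilon
= 0.0063 / 0.0019
= 3.3158

3.3158


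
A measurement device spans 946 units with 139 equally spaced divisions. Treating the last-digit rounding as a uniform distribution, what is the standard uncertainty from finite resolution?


resolution = range / divisions
resolution = 946 / 139 = 6.8057554
u_res = resolution / (2*sqrt(3))
u_res = 6.8057554 / 3.4641016
u_res = 1.9647

1.9647


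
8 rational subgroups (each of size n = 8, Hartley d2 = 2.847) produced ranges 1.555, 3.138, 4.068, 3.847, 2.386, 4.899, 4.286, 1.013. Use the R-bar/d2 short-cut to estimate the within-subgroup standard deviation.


R_bar = (1.555 + 3.138 + 4.068 + 3.847 + 2.386 + 4.899 + 4.286 + 1.013) / 8
R_bar = 25.192 / 8 = 3.149
sigma_hat = R_bar / d2 = 3.149 / 2.847 = 1.1061

1.1061


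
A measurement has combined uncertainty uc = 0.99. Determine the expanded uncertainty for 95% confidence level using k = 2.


U = k * uc
U = 2 * 0.99
U = 1.9800

1.9800


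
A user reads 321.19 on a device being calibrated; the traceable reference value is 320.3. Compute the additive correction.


Correction = standard - reading
= 320.3 - 321.19
= -0.8900

-0.8900


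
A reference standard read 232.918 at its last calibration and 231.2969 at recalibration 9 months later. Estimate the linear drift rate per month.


rate = (v2 - v1) / months
= (231.2969 - 232.918) / 9
= -1.6211 / 9
= -0.1801

-0.1801


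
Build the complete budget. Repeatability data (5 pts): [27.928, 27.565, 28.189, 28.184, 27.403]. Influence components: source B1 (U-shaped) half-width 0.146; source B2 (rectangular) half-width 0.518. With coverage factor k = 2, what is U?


mean = (27.928 + 27.565 + 28.189 + 28.184 + 27.403) / 5 = 27.8538
s = sqrt(sum((x - mean)^2)/(n-1)) = 0.35830253
u_A = s / sqrt(n) = 0.35830253 / sqrt(5) = 0.16023776
u_B1 = 0.146 / sqrt(2) = 0.10323759
u_B2 = 0.518 / sqrt(3) = 0.29906744
uc = sqrt(0.16023776^2 + 0.10323759^2 + 0.29906744^2) = 0.35464838
U = k * uc = 2 * 0.35464838
U = 0.7093

0.7093


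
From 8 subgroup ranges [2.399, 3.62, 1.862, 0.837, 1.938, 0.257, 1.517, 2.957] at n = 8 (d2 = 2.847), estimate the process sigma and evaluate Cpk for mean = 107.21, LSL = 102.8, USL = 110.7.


R_bar = (2.399 + 3.62 + 1.862 + 0.837 + 1.938 + 0.257 + 1.517 + 2.957) / 8 = 1.923375
sigma = R_bar / d2 = 1.923375 / 2.847 = 0.67557956
Cp = (USL - LSL)/(6*sigma) = (110.7 - 102.8)/(6*0.67557956) = 1.9489
Cpu = (110.7 - 107.21)/(3*0.67557956) = 1.7220
Cpl = (107.21 - 102.8)/(3*0.67557956) = 2.1759
Cpk = min(Cpu, Cpl) = 1.7220

1.7220
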